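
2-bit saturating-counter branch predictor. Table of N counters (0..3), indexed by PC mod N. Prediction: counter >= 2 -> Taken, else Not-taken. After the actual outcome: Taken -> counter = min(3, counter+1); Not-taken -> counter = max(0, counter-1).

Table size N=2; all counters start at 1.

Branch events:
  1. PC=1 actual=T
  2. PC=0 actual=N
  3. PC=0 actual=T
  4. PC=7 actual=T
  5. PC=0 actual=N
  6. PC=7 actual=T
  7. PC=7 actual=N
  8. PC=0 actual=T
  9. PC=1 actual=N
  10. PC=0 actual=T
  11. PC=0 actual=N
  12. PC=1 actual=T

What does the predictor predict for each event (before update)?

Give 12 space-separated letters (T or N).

Answer: N N N T N T T N T N T N

Derivation:
Ev 1: PC=1 idx=1 pred=N actual=T -> ctr[1]=2
Ev 2: PC=0 idx=0 pred=N actual=N -> ctr[0]=0
Ev 3: PC=0 idx=0 pred=N actual=T -> ctr[0]=1
Ev 4: PC=7 idx=1 pred=T actual=T -> ctr[1]=3
Ev 5: PC=0 idx=0 pred=N actual=N -> ctr[0]=0
Ev 6: PC=7 idx=1 pred=T actual=T -> ctr[1]=3
Ev 7: PC=7 idx=1 pred=T actual=N -> ctr[1]=2
Ev 8: PC=0 idx=0 pred=N actual=T -> ctr[0]=1
Ev 9: PC=1 idx=1 pred=T actual=N -> ctr[1]=1
Ev 10: PC=0 idx=0 pred=N actual=T -> ctr[0]=2
Ev 11: PC=0 idx=0 pred=T actual=N -> ctr[0]=1
Ev 12: PC=1 idx=1 pred=N actual=T -> ctr[1]=2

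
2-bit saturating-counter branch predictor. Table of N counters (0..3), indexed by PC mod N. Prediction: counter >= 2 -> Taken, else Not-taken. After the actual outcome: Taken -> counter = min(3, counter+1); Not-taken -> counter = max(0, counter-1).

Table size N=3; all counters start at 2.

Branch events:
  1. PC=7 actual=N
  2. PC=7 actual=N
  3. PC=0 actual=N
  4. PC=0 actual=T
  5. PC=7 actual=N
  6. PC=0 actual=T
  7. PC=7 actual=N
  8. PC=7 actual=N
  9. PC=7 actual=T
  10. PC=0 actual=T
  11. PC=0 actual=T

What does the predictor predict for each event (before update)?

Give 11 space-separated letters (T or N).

Ev 1: PC=7 idx=1 pred=T actual=N -> ctr[1]=1
Ev 2: PC=7 idx=1 pred=N actual=N -> ctr[1]=0
Ev 3: PC=0 idx=0 pred=T actual=N -> ctr[0]=1
Ev 4: PC=0 idx=0 pred=N actual=T -> ctr[0]=2
Ev 5: PC=7 idx=1 pred=N actual=N -> ctr[1]=0
Ev 6: PC=0 idx=0 pred=T actual=T -> ctr[0]=3
Ev 7: PC=7 idx=1 pred=N actual=N -> ctr[1]=0
Ev 8: PC=7 idx=1 pred=N actual=N -> ctr[1]=0
Ev 9: PC=7 idx=1 pred=N actual=T -> ctr[1]=1
Ev 10: PC=0 idx=0 pred=T actual=T -> ctr[0]=3
Ev 11: PC=0 idx=0 pred=T actual=T -> ctr[0]=3

Answer: T N T N N T N N N T T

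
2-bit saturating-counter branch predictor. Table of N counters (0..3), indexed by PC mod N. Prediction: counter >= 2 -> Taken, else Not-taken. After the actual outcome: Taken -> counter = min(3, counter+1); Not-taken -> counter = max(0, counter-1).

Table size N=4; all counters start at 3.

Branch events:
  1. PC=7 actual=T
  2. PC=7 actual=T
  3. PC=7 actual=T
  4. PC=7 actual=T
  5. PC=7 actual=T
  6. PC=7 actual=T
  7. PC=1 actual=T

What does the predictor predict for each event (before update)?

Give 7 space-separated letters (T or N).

Ev 1: PC=7 idx=3 pred=T actual=T -> ctr[3]=3
Ev 2: PC=7 idx=3 pred=T actual=T -> ctr[3]=3
Ev 3: PC=7 idx=3 pred=T actual=T -> ctr[3]=3
Ev 4: PC=7 idx=3 pred=T actual=T -> ctr[3]=3
Ev 5: PC=7 idx=3 pred=T actual=T -> ctr[3]=3
Ev 6: PC=7 idx=3 pred=T actual=T -> ctr[3]=3
Ev 7: PC=1 idx=1 pred=T actual=T -> ctr[1]=3

Answer: T T T T T T T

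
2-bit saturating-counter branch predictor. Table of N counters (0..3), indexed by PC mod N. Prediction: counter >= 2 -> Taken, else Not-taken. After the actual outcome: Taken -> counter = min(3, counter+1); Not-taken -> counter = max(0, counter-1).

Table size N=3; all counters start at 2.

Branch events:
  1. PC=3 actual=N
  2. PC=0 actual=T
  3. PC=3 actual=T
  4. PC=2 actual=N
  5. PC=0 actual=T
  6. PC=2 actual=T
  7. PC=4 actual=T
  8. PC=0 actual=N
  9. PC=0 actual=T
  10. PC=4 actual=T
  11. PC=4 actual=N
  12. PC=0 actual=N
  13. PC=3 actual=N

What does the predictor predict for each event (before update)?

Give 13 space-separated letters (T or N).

Answer: T N T T T N T T T T T T T

Derivation:
Ev 1: PC=3 idx=0 pred=T actual=N -> ctr[0]=1
Ev 2: PC=0 idx=0 pred=N actual=T -> ctr[0]=2
Ev 3: PC=3 idx=0 pred=T actual=T -> ctr[0]=3
Ev 4: PC=2 idx=2 pred=T actual=N -> ctr[2]=1
Ev 5: PC=0 idx=0 pred=T actual=T -> ctr[0]=3
Ev 6: PC=2 idx=2 pred=N actual=T -> ctr[2]=2
Ev 7: PC=4 idx=1 pred=T actual=T -> ctr[1]=3
Ev 8: PC=0 idx=0 pred=T actual=N -> ctr[0]=2
Ev 9: PC=0 idx=0 pred=T actual=T -> ctr[0]=3
Ev 10: PC=4 idx=1 pred=T actual=T -> ctr[1]=3
Ev 11: PC=4 idx=1 pred=T actual=N -> ctr[1]=2
Ev 12: PC=0 idx=0 pred=T actual=N -> ctr[0]=2
Ev 13: PC=3 idx=0 pred=T actual=N -> ctr[0]=1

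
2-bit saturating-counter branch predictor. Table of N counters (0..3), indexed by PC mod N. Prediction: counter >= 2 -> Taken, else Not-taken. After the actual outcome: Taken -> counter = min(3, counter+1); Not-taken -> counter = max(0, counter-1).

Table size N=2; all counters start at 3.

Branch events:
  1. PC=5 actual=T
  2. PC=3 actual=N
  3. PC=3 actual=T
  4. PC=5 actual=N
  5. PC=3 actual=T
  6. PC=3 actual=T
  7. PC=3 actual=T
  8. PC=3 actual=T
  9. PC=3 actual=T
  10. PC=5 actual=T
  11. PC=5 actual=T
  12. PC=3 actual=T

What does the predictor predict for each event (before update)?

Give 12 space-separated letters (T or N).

Answer: T T T T T T T T T T T T

Derivation:
Ev 1: PC=5 idx=1 pred=T actual=T -> ctr[1]=3
Ev 2: PC=3 idx=1 pred=T actual=N -> ctr[1]=2
Ev 3: PC=3 idx=1 pred=T actual=T -> ctr[1]=3
Ev 4: PC=5 idx=1 pred=T actual=N -> ctr[1]=2
Ev 5: PC=3 idx=1 pred=T actual=T -> ctr[1]=3
Ev 6: PC=3 idx=1 pred=T actual=T -> ctr[1]=3
Ev 7: PC=3 idx=1 pred=T actual=T -> ctr[1]=3
Ev 8: PC=3 idx=1 pred=T actual=T -> ctr[1]=3
Ev 9: PC=3 idx=1 pred=T actual=T -> ctr[1]=3
Ev 10: PC=5 idx=1 pred=T actual=T -> ctr[1]=3
Ev 11: PC=5 idx=1 pred=T actual=T -> ctr[1]=3
Ev 12: PC=3 idx=1 pred=T actual=T -> ctr[1]=3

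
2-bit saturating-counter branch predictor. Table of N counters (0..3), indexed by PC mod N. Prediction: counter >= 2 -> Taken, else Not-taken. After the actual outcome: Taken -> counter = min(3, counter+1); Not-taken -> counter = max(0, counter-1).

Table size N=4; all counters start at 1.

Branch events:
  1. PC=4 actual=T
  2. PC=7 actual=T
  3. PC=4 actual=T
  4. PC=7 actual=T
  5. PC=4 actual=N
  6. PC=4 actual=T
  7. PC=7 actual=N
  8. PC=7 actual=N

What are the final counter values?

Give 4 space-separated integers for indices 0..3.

Ev 1: PC=4 idx=0 pred=N actual=T -> ctr[0]=2
Ev 2: PC=7 idx=3 pred=N actual=T -> ctr[3]=2
Ev 3: PC=4 idx=0 pred=T actual=T -> ctr[0]=3
Ev 4: PC=7 idx=3 pred=T actual=T -> ctr[3]=3
Ev 5: PC=4 idx=0 pred=T actual=N -> ctr[0]=2
Ev 6: PC=4 idx=0 pred=T actual=T -> ctr[0]=3
Ev 7: PC=7 idx=3 pred=T actual=N -> ctr[3]=2
Ev 8: PC=7 idx=3 pred=T actual=N -> ctr[3]=1

Answer: 3 1 1 1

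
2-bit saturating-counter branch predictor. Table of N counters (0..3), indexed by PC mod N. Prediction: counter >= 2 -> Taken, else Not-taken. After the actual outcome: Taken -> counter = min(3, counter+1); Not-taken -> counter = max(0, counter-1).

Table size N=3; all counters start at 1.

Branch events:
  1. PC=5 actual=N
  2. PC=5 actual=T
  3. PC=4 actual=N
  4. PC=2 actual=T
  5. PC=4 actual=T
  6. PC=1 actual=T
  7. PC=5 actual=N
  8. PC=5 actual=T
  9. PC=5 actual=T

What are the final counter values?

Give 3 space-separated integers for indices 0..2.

Answer: 1 2 3

Derivation:
Ev 1: PC=5 idx=2 pred=N actual=N -> ctr[2]=0
Ev 2: PC=5 idx=2 pred=N actual=T -> ctr[2]=1
Ev 3: PC=4 idx=1 pred=N actual=N -> ctr[1]=0
Ev 4: PC=2 idx=2 pred=N actual=T -> ctr[2]=2
Ev 5: PC=4 idx=1 pred=N actual=T -> ctr[1]=1
Ev 6: PC=1 idx=1 pred=N actual=T -> ctr[1]=2
Ev 7: PC=5 idx=2 pred=T actual=N -> ctr[2]=1
Ev 8: PC=5 idx=2 pred=N actual=T -> ctr[2]=2
Ev 9: PC=5 idx=2 pred=T actual=T -> ctr[2]=3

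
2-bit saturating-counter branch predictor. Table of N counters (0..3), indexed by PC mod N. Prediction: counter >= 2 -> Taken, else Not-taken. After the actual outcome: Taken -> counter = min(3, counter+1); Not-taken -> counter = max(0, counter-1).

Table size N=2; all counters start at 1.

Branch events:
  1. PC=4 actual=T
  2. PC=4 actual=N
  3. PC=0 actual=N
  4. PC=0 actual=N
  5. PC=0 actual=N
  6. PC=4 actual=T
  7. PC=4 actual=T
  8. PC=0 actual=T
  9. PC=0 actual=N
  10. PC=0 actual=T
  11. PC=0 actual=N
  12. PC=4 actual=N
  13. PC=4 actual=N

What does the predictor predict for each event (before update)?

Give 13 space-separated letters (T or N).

Ev 1: PC=4 idx=0 pred=N actual=T -> ctr[0]=2
Ev 2: PC=4 idx=0 pred=T actual=N -> ctr[0]=1
Ev 3: PC=0 idx=0 pred=N actual=N -> ctr[0]=0
Ev 4: PC=0 idx=0 pred=N actual=N -> ctr[0]=0
Ev 5: PC=0 idx=0 pred=N actual=N -> ctr[0]=0
Ev 6: PC=4 idx=0 pred=N actual=T -> ctr[0]=1
Ev 7: PC=4 idx=0 pred=N actual=T -> ctr[0]=2
Ev 8: PC=0 idx=0 pred=T actual=T -> ctr[0]=3
Ev 9: PC=0 idx=0 pred=T actual=N -> ctr[0]=2
Ev 10: PC=0 idx=0 pred=T actual=T -> ctr[0]=3
Ev 11: PC=0 idx=0 pred=T actual=N -> ctr[0]=2
Ev 12: PC=4 idx=0 pred=T actual=N -> ctr[0]=1
Ev 13: PC=4 idx=0 pred=N actual=N -> ctr[0]=0

Answer: N T N N N N N T T T T T N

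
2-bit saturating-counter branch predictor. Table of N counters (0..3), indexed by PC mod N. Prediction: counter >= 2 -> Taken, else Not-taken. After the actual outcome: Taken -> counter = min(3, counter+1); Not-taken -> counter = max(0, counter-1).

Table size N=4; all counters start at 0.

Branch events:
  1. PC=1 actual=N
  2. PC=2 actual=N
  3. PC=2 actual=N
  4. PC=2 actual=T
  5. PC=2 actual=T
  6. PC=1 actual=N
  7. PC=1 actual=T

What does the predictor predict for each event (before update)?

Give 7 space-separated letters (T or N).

Answer: N N N N N N N

Derivation:
Ev 1: PC=1 idx=1 pred=N actual=N -> ctr[1]=0
Ev 2: PC=2 idx=2 pred=N actual=N -> ctr[2]=0
Ev 3: PC=2 idx=2 pred=N actual=N -> ctr[2]=0
Ev 4: PC=2 idx=2 pred=N actual=T -> ctr[2]=1
Ev 5: PC=2 idx=2 pred=N actual=T -> ctr[2]=2
Ev 6: PC=1 idx=1 pred=N actual=N -> ctr[1]=0
Ev 7: PC=1 idx=1 pred=N actual=T -> ctr[1]=1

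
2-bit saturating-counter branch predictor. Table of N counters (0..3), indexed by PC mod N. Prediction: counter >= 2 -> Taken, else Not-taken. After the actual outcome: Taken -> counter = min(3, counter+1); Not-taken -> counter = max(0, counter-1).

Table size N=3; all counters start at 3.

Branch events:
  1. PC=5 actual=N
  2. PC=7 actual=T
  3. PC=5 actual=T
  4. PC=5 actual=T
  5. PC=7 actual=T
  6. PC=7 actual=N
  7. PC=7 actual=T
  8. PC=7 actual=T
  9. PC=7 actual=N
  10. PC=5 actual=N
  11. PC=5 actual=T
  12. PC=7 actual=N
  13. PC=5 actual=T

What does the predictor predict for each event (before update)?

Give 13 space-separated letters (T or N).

Ev 1: PC=5 idx=2 pred=T actual=N -> ctr[2]=2
Ev 2: PC=7 idx=1 pred=T actual=T -> ctr[1]=3
Ev 3: PC=5 idx=2 pred=T actual=T -> ctr[2]=3
Ev 4: PC=5 idx=2 pred=T actual=T -> ctr[2]=3
Ev 5: PC=7 idx=1 pred=T actual=T -> ctr[1]=3
Ev 6: PC=7 idx=1 pred=T actual=N -> ctr[1]=2
Ev 7: PC=7 idx=1 pred=T actual=T -> ctr[1]=3
Ev 8: PC=7 idx=1 pred=T actual=T -> ctr[1]=3
Ev 9: PC=7 idx=1 pred=T actual=N -> ctr[1]=2
Ev 10: PC=5 idx=2 pred=T actual=N -> ctr[2]=2
Ev 11: PC=5 idx=2 pred=T actual=T -> ctr[2]=3
Ev 12: PC=7 idx=1 pred=T actual=N -> ctr[1]=1
Ev 13: PC=5 idx=2 pred=T actual=T -> ctr[2]=3

Answer: T T T T T T T T T T T T T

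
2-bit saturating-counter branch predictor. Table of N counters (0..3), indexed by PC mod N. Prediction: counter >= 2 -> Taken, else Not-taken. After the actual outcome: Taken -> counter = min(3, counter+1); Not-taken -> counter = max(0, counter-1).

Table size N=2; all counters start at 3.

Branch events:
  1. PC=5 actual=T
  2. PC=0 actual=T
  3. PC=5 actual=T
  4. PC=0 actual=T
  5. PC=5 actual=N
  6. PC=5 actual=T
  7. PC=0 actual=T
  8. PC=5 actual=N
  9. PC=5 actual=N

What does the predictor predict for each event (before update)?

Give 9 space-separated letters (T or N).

Ev 1: PC=5 idx=1 pred=T actual=T -> ctr[1]=3
Ev 2: PC=0 idx=0 pred=T actual=T -> ctr[0]=3
Ev 3: PC=5 idx=1 pred=T actual=T -> ctr[1]=3
Ev 4: PC=0 idx=0 pred=T actual=T -> ctr[0]=3
Ev 5: PC=5 idx=1 pred=T actual=N -> ctr[1]=2
Ev 6: PC=5 idx=1 pred=T actual=T -> ctr[1]=3
Ev 7: PC=0 idx=0 pred=T actual=T -> ctr[0]=3
Ev 8: PC=5 idx=1 pred=T actual=N -> ctr[1]=2
Ev 9: PC=5 idx=1 pred=T actual=N -> ctr[1]=1

Answer: T T T T T T T T T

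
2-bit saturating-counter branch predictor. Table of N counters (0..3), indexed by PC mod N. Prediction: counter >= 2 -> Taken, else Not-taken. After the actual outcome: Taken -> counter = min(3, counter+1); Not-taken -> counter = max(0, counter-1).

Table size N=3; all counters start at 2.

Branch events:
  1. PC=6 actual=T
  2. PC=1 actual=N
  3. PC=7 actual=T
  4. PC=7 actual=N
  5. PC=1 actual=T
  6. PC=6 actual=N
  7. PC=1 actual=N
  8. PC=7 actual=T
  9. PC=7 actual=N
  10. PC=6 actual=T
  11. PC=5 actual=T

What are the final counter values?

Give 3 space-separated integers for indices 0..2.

Ev 1: PC=6 idx=0 pred=T actual=T -> ctr[0]=3
Ev 2: PC=1 idx=1 pred=T actual=N -> ctr[1]=1
Ev 3: PC=7 idx=1 pred=N actual=T -> ctr[1]=2
Ev 4: PC=7 idx=1 pred=T actual=N -> ctr[1]=1
Ev 5: PC=1 idx=1 pred=N actual=T -> ctr[1]=2
Ev 6: PC=6 idx=0 pred=T actual=N -> ctr[0]=2
Ev 7: PC=1 idx=1 pred=T actual=N -> ctr[1]=1
Ev 8: PC=7 idx=1 pred=N actual=T -> ctr[1]=2
Ev 9: PC=7 idx=1 pred=T actual=N -> ctr[1]=1
Ev 10: PC=6 idx=0 pred=T actual=T -> ctr[0]=3
Ev 11: PC=5 idx=2 pred=T actual=T -> ctr[2]=3

Answer: 3 1 3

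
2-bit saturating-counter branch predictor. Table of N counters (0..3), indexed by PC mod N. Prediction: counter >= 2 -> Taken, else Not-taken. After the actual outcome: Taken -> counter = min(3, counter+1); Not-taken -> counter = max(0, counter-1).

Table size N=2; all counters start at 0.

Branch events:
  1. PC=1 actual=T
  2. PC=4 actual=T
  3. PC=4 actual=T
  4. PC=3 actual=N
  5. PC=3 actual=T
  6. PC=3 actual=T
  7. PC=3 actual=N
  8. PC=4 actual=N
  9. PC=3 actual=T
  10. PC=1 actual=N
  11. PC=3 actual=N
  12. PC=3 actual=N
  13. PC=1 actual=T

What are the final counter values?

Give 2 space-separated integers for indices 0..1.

Ev 1: PC=1 idx=1 pred=N actual=T -> ctr[1]=1
Ev 2: PC=4 idx=0 pred=N actual=T -> ctr[0]=1
Ev 3: PC=4 idx=0 pred=N actual=T -> ctr[0]=2
Ev 4: PC=3 idx=1 pred=N actual=N -> ctr[1]=0
Ev 5: PC=3 idx=1 pred=N actual=T -> ctr[1]=1
Ev 6: PC=3 idx=1 pred=N actual=T -> ctr[1]=2
Ev 7: PC=3 idx=1 pred=T actual=N -> ctr[1]=1
Ev 8: PC=4 idx=0 pred=T actual=N -> ctr[0]=1
Ev 9: PC=3 idx=1 pred=N actual=T -> ctr[1]=2
Ev 10: PC=1 idx=1 pred=T actual=N -> ctr[1]=1
Ev 11: PC=3 idx=1 pred=N actual=N -> ctr[1]=0
Ev 12: PC=3 idx=1 pred=N actual=N -> ctr[1]=0
Ev 13: PC=1 idx=1 pred=N actual=T -> ctr[1]=1

Answer: 1 1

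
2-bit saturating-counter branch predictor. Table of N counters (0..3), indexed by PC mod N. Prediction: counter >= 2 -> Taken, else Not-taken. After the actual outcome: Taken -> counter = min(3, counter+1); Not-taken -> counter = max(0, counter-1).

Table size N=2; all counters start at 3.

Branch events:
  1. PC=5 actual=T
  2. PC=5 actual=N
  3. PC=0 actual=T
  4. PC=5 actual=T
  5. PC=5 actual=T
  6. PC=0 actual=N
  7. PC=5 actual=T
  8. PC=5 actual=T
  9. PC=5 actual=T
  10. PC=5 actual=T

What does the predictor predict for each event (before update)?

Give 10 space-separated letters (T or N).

Ev 1: PC=5 idx=1 pred=T actual=T -> ctr[1]=3
Ev 2: PC=5 idx=1 pred=T actual=N -> ctr[1]=2
Ev 3: PC=0 idx=0 pred=T actual=T -> ctr[0]=3
Ev 4: PC=5 idx=1 pred=T actual=T -> ctr[1]=3
Ev 5: PC=5 idx=1 pred=T actual=T -> ctr[1]=3
Ev 6: PC=0 idx=0 pred=T actual=N -> ctr[0]=2
Ev 7: PC=5 idx=1 pred=T actual=T -> ctr[1]=3
Ev 8: PC=5 idx=1 pred=T actual=T -> ctr[1]=3
Ev 9: PC=5 idx=1 pred=T actual=T -> ctr[1]=3
Ev 10: PC=5 idx=1 pred=T actual=T -> ctr[1]=3

Answer: T T T T T T T T T T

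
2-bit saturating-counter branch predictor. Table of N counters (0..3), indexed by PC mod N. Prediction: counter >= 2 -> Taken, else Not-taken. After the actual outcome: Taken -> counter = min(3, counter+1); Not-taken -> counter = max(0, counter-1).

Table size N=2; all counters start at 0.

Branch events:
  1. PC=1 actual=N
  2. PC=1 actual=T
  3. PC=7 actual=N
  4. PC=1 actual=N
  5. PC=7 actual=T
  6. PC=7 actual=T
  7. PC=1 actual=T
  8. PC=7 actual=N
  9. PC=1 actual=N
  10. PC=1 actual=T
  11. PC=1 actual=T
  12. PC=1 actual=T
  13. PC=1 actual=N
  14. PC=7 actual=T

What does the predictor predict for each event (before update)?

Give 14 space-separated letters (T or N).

Ev 1: PC=1 idx=1 pred=N actual=N -> ctr[1]=0
Ev 2: PC=1 idx=1 pred=N actual=T -> ctr[1]=1
Ev 3: PC=7 idx=1 pred=N actual=N -> ctr[1]=0
Ev 4: PC=1 idx=1 pred=N actual=N -> ctr[1]=0
Ev 5: PC=7 idx=1 pred=N actual=T -> ctr[1]=1
Ev 6: PC=7 idx=1 pred=N actual=T -> ctr[1]=2
Ev 7: PC=1 idx=1 pred=T actual=T -> ctr[1]=3
Ev 8: PC=7 idx=1 pred=T actual=N -> ctr[1]=2
Ev 9: PC=1 idx=1 pred=T actual=N -> ctr[1]=1
Ev 10: PC=1 idx=1 pred=N actual=T -> ctr[1]=2
Ev 11: PC=1 idx=1 pred=T actual=T -> ctr[1]=3
Ev 12: PC=1 idx=1 pred=T actual=T -> ctr[1]=3
Ev 13: PC=1 idx=1 pred=T actual=N -> ctr[1]=2
Ev 14: PC=7 idx=1 pred=T actual=T -> ctr[1]=3

Answer: N N N N N N T T T N T T T T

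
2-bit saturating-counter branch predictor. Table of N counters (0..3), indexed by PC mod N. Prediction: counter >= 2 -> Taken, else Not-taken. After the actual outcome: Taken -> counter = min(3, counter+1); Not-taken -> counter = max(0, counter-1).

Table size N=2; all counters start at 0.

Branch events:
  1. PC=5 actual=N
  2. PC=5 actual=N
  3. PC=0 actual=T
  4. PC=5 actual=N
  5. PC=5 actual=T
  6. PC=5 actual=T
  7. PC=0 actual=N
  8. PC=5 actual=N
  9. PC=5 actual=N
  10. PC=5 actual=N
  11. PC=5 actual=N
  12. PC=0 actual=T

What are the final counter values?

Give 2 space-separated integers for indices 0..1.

Ev 1: PC=5 idx=1 pred=N actual=N -> ctr[1]=0
Ev 2: PC=5 idx=1 pred=N actual=N -> ctr[1]=0
Ev 3: PC=0 idx=0 pred=N actual=T -> ctr[0]=1
Ev 4: PC=5 idx=1 pred=N actual=N -> ctr[1]=0
Ev 5: PC=5 idx=1 pred=N actual=T -> ctr[1]=1
Ev 6: PC=5 idx=1 pred=N actual=T -> ctr[1]=2
Ev 7: PC=0 idx=0 pred=N actual=N -> ctr[0]=0
Ev 8: PC=5 idx=1 pred=T actual=N -> ctr[1]=1
Ev 9: PC=5 idx=1 pred=N actual=N -> ctr[1]=0
Ev 10: PC=5 idx=1 pred=N actual=N -> ctr[1]=0
Ev 11: PC=5 idx=1 pred=N actual=N -> ctr[1]=0
Ev 12: PC=0 idx=0 pred=N actual=T -> ctr[0]=1

Answer: 1 0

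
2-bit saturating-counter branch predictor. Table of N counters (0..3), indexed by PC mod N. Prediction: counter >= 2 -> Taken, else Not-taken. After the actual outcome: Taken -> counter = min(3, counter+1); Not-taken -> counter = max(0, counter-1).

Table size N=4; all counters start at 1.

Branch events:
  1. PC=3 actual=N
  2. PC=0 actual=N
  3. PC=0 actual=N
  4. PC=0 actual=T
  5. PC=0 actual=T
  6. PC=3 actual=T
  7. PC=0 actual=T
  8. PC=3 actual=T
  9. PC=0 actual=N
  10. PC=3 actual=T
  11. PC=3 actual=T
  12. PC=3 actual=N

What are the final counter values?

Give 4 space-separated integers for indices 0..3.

Answer: 2 1 1 2

Derivation:
Ev 1: PC=3 idx=3 pred=N actual=N -> ctr[3]=0
Ev 2: PC=0 idx=0 pred=N actual=N -> ctr[0]=0
Ev 3: PC=0 idx=0 pred=N actual=N -> ctr[0]=0
Ev 4: PC=0 idx=0 pred=N actual=T -> ctr[0]=1
Ev 5: PC=0 idx=0 pred=N actual=T -> ctr[0]=2
Ev 6: PC=3 idx=3 pred=N actual=T -> ctr[3]=1
Ev 7: PC=0 idx=0 pred=T actual=T -> ctr[0]=3
Ev 8: PC=3 idx=3 pred=N actual=T -> ctr[3]=2
Ev 9: PC=0 idx=0 pred=T actual=N -> ctr[0]=2
Ev 10: PC=3 idx=3 pred=T actual=T -> ctr[3]=3
Ev 11: PC=3 idx=3 pred=T actual=T -> ctr[3]=3
Ev 12: PC=3 idx=3 pred=T actual=N -> ctr[3]=2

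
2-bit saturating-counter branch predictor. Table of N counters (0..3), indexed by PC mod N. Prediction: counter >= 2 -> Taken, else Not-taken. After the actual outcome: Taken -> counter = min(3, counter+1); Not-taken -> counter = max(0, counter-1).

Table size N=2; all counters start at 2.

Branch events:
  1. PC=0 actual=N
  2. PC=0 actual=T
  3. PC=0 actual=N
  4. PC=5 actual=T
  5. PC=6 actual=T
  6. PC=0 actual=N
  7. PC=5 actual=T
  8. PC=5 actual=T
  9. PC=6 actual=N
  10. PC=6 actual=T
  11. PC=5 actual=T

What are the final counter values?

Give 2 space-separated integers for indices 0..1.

Answer: 1 3

Derivation:
Ev 1: PC=0 idx=0 pred=T actual=N -> ctr[0]=1
Ev 2: PC=0 idx=0 pred=N actual=T -> ctr[0]=2
Ev 3: PC=0 idx=0 pred=T actual=N -> ctr[0]=1
Ev 4: PC=5 idx=1 pred=T actual=T -> ctr[1]=3
Ev 5: PC=6 idx=0 pred=N actual=T -> ctr[0]=2
Ev 6: PC=0 idx=0 pred=T actual=N -> ctr[0]=1
Ev 7: PC=5 idx=1 pred=T actual=T -> ctr[1]=3
Ev 8: PC=5 idx=1 pred=T actual=T -> ctr[1]=3
Ev 9: PC=6 idx=0 pred=N actual=N -> ctr[0]=0
Ev 10: PC=6 idx=0 pred=N actual=T -> ctr[0]=1
Ev 11: PC=5 idx=1 pred=T actual=T -> ctr[1]=3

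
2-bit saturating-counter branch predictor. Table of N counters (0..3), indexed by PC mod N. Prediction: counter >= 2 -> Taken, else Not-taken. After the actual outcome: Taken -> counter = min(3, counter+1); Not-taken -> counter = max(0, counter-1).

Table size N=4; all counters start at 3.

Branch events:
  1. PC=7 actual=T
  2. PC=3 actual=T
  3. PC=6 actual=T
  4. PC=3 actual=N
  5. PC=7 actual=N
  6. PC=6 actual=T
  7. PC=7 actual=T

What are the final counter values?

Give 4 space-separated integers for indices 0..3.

Ev 1: PC=7 idx=3 pred=T actual=T -> ctr[3]=3
Ev 2: PC=3 idx=3 pred=T actual=T -> ctr[3]=3
Ev 3: PC=6 idx=2 pred=T actual=T -> ctr[2]=3
Ev 4: PC=3 idx=3 pred=T actual=N -> ctr[3]=2
Ev 5: PC=7 idx=3 pred=T actual=N -> ctr[3]=1
Ev 6: PC=6 idx=2 pred=T actual=T -> ctr[2]=3
Ev 7: PC=7 idx=3 pred=N actual=T -> ctr[3]=2

Answer: 3 3 3 2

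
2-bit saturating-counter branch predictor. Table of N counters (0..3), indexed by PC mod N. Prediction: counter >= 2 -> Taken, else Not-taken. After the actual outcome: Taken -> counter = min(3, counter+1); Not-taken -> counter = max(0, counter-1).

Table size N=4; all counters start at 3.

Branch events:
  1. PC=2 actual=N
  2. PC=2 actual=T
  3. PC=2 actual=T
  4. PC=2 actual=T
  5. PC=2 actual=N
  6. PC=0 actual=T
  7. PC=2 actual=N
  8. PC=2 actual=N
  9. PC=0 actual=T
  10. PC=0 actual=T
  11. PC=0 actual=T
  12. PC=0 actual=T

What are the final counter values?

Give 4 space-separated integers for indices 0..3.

Answer: 3 3 0 3

Derivation:
Ev 1: PC=2 idx=2 pred=T actual=N -> ctr[2]=2
Ev 2: PC=2 idx=2 pred=T actual=T -> ctr[2]=3
Ev 3: PC=2 idx=2 pred=T actual=T -> ctr[2]=3
Ev 4: PC=2 idx=2 pred=T actual=T -> ctr[2]=3
Ev 5: PC=2 idx=2 pred=T actual=N -> ctr[2]=2
Ev 6: PC=0 idx=0 pred=T actual=T -> ctr[0]=3
Ev 7: PC=2 idx=2 pred=T actual=N -> ctr[2]=1
Ev 8: PC=2 idx=2 pred=N actual=N -> ctr[2]=0
Ev 9: PC=0 idx=0 pred=T actual=T -> ctr[0]=3
Ev 10: PC=0 idx=0 pred=T actual=T -> ctr[0]=3
Ev 11: PC=0 idx=0 pred=T actual=T -> ctr[0]=3
Ev 12: PC=0 idx=0 pred=T actual=T -> ctr[0]=3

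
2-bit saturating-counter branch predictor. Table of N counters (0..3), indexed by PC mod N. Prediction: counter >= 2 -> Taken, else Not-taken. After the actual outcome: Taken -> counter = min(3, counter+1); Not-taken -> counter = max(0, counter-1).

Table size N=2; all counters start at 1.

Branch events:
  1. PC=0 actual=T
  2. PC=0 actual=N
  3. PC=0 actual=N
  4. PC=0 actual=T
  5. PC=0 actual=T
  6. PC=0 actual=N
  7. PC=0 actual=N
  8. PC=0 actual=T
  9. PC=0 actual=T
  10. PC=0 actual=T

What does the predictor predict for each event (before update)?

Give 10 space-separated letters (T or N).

Ev 1: PC=0 idx=0 pred=N actual=T -> ctr[0]=2
Ev 2: PC=0 idx=0 pred=T actual=N -> ctr[0]=1
Ev 3: PC=0 idx=0 pred=N actual=N -> ctr[0]=0
Ev 4: PC=0 idx=0 pred=N actual=T -> ctr[0]=1
Ev 5: PC=0 idx=0 pred=N actual=T -> ctr[0]=2
Ev 6: PC=0 idx=0 pred=T actual=N -> ctr[0]=1
Ev 7: PC=0 idx=0 pred=N actual=N -> ctr[0]=0
Ev 8: PC=0 idx=0 pred=N actual=T -> ctr[0]=1
Ev 9: PC=0 idx=0 pred=N actual=T -> ctr[0]=2
Ev 10: PC=0 idx=0 pred=T actual=T -> ctr[0]=3

Answer: N T N N N T N N N T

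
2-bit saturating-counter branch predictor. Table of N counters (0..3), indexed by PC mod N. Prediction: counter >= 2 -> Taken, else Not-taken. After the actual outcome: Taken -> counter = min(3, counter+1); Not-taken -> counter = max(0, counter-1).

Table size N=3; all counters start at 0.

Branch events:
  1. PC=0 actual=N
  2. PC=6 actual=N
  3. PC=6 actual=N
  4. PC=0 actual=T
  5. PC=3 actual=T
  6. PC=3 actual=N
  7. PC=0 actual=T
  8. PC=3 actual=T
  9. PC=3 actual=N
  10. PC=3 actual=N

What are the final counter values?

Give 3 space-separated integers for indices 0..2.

Ev 1: PC=0 idx=0 pred=N actual=N -> ctr[0]=0
Ev 2: PC=6 idx=0 pred=N actual=N -> ctr[0]=0
Ev 3: PC=6 idx=0 pred=N actual=N -> ctr[0]=0
Ev 4: PC=0 idx=0 pred=N actual=T -> ctr[0]=1
Ev 5: PC=3 idx=0 pred=N actual=T -> ctr[0]=2
Ev 6: PC=3 idx=0 pred=T actual=N -> ctr[0]=1
Ev 7: PC=0 idx=0 pred=N actual=T -> ctr[0]=2
Ev 8: PC=3 idx=0 pred=T actual=T -> ctr[0]=3
Ev 9: PC=3 idx=0 pred=T actual=N -> ctr[0]=2
Ev 10: PC=3 idx=0 pred=T actual=N -> ctr[0]=1

Answer: 1 0 0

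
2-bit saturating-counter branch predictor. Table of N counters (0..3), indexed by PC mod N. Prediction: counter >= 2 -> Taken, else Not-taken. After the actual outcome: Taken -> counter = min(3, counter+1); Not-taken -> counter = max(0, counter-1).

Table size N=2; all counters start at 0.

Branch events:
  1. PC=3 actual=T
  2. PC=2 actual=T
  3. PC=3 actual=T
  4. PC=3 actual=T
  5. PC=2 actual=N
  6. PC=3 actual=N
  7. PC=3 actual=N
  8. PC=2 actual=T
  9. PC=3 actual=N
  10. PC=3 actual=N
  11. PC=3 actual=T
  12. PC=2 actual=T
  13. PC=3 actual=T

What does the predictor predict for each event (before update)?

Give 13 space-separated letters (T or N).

Ev 1: PC=3 idx=1 pred=N actual=T -> ctr[1]=1
Ev 2: PC=2 idx=0 pred=N actual=T -> ctr[0]=1
Ev 3: PC=3 idx=1 pred=N actual=T -> ctr[1]=2
Ev 4: PC=3 idx=1 pred=T actual=T -> ctr[1]=3
Ev 5: PC=2 idx=0 pred=N actual=N -> ctr[0]=0
Ev 6: PC=3 idx=1 pred=T actual=N -> ctr[1]=2
Ev 7: PC=3 idx=1 pred=T actual=N -> ctr[1]=1
Ev 8: PC=2 idx=0 pred=N actual=T -> ctr[0]=1
Ev 9: PC=3 idx=1 pred=N actual=N -> ctr[1]=0
Ev 10: PC=3 idx=1 pred=N actual=N -> ctr[1]=0
Ev 11: PC=3 idx=1 pred=N actual=T -> ctr[1]=1
Ev 12: PC=2 idx=0 pred=N actual=T -> ctr[0]=2
Ev 13: PC=3 idx=1 pred=N actual=T -> ctr[1]=2

Answer: N N N T N T T N N N N N N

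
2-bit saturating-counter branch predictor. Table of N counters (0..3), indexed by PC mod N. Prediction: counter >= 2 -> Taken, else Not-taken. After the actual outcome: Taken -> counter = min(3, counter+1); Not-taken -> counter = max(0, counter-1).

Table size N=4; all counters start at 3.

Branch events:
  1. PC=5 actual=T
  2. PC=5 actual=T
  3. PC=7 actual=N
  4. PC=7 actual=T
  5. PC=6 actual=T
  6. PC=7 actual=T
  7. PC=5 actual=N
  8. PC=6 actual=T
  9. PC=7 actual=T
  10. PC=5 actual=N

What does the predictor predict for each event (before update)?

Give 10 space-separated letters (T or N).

Answer: T T T T T T T T T T

Derivation:
Ev 1: PC=5 idx=1 pred=T actual=T -> ctr[1]=3
Ev 2: PC=5 idx=1 pred=T actual=T -> ctr[1]=3
Ev 3: PC=7 idx=3 pred=T actual=N -> ctr[3]=2
Ev 4: PC=7 idx=3 pred=T actual=T -> ctr[3]=3
Ev 5: PC=6 idx=2 pred=T actual=T -> ctr[2]=3
Ev 6: PC=7 idx=3 pred=T actual=T -> ctr[3]=3
Ev 7: PC=5 idx=1 pred=T actual=N -> ctr[1]=2
Ev 8: PC=6 idx=2 pred=T actual=T -> ctr[2]=3
Ev 9: PC=7 idx=3 pred=T actual=T -> ctr[3]=3
Ev 10: PC=5 idx=1 pred=T actual=N -> ctr[1]=1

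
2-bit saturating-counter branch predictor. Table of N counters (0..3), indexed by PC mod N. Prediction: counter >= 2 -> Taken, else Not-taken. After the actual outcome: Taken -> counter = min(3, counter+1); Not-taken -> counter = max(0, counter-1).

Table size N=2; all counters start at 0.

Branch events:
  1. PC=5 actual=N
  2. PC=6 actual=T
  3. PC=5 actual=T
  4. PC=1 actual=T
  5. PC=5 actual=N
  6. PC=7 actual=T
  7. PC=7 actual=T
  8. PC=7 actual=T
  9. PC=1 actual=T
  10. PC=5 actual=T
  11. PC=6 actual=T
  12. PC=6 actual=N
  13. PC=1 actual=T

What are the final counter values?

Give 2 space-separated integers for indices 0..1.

Ev 1: PC=5 idx=1 pred=N actual=N -> ctr[1]=0
Ev 2: PC=6 idx=0 pred=N actual=T -> ctr[0]=1
Ev 3: PC=5 idx=1 pred=N actual=T -> ctr[1]=1
Ev 4: PC=1 idx=1 pred=N actual=T -> ctr[1]=2
Ev 5: PC=5 idx=1 pred=T actual=N -> ctr[1]=1
Ev 6: PC=7 idx=1 pred=N actual=T -> ctr[1]=2
Ev 7: PC=7 idx=1 pred=T actual=T -> ctr[1]=3
Ev 8: PC=7 idx=1 pred=T actual=T -> ctr[1]=3
Ev 9: PC=1 idx=1 pred=T actual=T -> ctr[1]=3
Ev 10: PC=5 idx=1 pred=T actual=T -> ctr[1]=3
Ev 11: PC=6 idx=0 pred=N actual=T -> ctr[0]=2
Ev 12: PC=6 idx=0 pred=T actual=N -> ctr[0]=1
Ev 13: PC=1 idx=1 pred=T actual=T -> ctr[1]=3

Answer: 1 3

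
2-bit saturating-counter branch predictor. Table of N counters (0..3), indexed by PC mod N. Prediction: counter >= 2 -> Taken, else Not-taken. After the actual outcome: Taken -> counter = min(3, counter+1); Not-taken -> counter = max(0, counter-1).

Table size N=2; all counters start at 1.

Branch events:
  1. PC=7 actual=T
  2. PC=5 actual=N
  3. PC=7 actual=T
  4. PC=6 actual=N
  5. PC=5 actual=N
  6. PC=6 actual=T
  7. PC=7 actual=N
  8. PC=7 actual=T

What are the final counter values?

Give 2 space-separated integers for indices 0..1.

Ev 1: PC=7 idx=1 pred=N actual=T -> ctr[1]=2
Ev 2: PC=5 idx=1 pred=T actual=N -> ctr[1]=1
Ev 3: PC=7 idx=1 pred=N actual=T -> ctr[1]=2
Ev 4: PC=6 idx=0 pred=N actual=N -> ctr[0]=0
Ev 5: PC=5 idx=1 pred=T actual=N -> ctr[1]=1
Ev 6: PC=6 idx=0 pred=N actual=T -> ctr[0]=1
Ev 7: PC=7 idx=1 pred=N actual=N -> ctr[1]=0
Ev 8: PC=7 idx=1 pred=N actual=T -> ctr[1]=1

Answer: 1 1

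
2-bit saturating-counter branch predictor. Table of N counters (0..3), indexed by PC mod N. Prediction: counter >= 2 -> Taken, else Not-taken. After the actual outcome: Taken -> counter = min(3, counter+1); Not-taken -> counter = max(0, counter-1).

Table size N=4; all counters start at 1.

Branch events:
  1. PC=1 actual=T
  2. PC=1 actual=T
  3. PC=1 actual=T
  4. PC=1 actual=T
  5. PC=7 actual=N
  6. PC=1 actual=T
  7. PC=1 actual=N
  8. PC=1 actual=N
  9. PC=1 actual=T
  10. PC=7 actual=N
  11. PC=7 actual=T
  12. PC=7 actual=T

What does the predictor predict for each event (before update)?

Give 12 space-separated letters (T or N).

Ev 1: PC=1 idx=1 pred=N actual=T -> ctr[1]=2
Ev 2: PC=1 idx=1 pred=T actual=T -> ctr[1]=3
Ev 3: PC=1 idx=1 pred=T actual=T -> ctr[1]=3
Ev 4: PC=1 idx=1 pred=T actual=T -> ctr[1]=3
Ev 5: PC=7 idx=3 pred=N actual=N -> ctr[3]=0
Ev 6: PC=1 idx=1 pred=T actual=T -> ctr[1]=3
Ev 7: PC=1 idx=1 pred=T actual=N -> ctr[1]=2
Ev 8: PC=1 idx=1 pred=T actual=N -> ctr[1]=1
Ev 9: PC=1 idx=1 pred=N actual=T -> ctr[1]=2
Ev 10: PC=7 idx=3 pred=N actual=N -> ctr[3]=0
Ev 11: PC=7 idx=3 pred=N actual=T -> ctr[3]=1
Ev 12: PC=7 idx=3 pred=N actual=T -> ctr[3]=2

Answer: N T T T N T T T N N N N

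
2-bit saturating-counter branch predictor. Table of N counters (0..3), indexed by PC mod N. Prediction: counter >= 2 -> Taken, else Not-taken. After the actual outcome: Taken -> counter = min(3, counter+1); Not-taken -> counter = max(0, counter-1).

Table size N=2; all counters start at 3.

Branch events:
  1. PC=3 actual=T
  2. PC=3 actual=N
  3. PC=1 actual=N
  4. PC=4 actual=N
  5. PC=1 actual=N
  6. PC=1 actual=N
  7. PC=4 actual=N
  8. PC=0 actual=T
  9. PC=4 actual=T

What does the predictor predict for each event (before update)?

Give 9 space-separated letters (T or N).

Ev 1: PC=3 idx=1 pred=T actual=T -> ctr[1]=3
Ev 2: PC=3 idx=1 pred=T actual=N -> ctr[1]=2
Ev 3: PC=1 idx=1 pred=T actual=N -> ctr[1]=1
Ev 4: PC=4 idx=0 pred=T actual=N -> ctr[0]=2
Ev 5: PC=1 idx=1 pred=N actual=N -> ctr[1]=0
Ev 6: PC=1 idx=1 pred=N actual=N -> ctr[1]=0
Ev 7: PC=4 idx=0 pred=T actual=N -> ctr[0]=1
Ev 8: PC=0 idx=0 pred=N actual=T -> ctr[0]=2
Ev 9: PC=4 idx=0 pred=T actual=T -> ctr[0]=3

Answer: T T T T N N T N T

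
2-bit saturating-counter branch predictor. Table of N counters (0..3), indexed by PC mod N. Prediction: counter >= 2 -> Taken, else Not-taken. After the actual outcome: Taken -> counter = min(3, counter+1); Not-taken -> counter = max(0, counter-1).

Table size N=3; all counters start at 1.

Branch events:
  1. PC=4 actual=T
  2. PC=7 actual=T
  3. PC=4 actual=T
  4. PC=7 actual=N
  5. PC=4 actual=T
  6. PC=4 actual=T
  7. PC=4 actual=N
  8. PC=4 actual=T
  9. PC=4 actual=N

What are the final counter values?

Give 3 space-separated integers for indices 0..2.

Answer: 1 2 1

Derivation:
Ev 1: PC=4 idx=1 pred=N actual=T -> ctr[1]=2
Ev 2: PC=7 idx=1 pred=T actual=T -> ctr[1]=3
Ev 3: PC=4 idx=1 pred=T actual=T -> ctr[1]=3
Ev 4: PC=7 idx=1 pred=T actual=N -> ctr[1]=2
Ev 5: PC=4 idx=1 pred=T actual=T -> ctr[1]=3
Ev 6: PC=4 idx=1 pred=T actual=T -> ctr[1]=3
Ev 7: PC=4 idx=1 pred=T actual=N -> ctr[1]=2
Ev 8: PC=4 idx=1 pred=T actual=T -> ctr[1]=3
Ev 9: PC=4 idx=1 pred=T actual=N -> ctr[1]=2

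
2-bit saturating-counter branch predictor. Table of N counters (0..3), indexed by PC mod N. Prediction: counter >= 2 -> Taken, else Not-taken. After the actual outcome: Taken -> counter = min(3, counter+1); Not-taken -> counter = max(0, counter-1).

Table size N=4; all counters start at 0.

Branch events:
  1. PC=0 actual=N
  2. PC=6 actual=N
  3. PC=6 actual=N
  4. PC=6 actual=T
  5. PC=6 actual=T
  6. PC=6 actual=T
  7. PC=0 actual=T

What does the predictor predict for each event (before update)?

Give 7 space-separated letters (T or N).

Answer: N N N N N T N

Derivation:
Ev 1: PC=0 idx=0 pred=N actual=N -> ctr[0]=0
Ev 2: PC=6 idx=2 pred=N actual=N -> ctr[2]=0
Ev 3: PC=6 idx=2 pred=N actual=N -> ctr[2]=0
Ev 4: PC=6 idx=2 pred=N actual=T -> ctr[2]=1
Ev 5: PC=6 idx=2 pred=N actual=T -> ctr[2]=2
Ev 6: PC=6 idx=2 pred=T actual=T -> ctr[2]=3
Ev 7: PC=0 idx=0 pred=N actual=T -> ctr[0]=1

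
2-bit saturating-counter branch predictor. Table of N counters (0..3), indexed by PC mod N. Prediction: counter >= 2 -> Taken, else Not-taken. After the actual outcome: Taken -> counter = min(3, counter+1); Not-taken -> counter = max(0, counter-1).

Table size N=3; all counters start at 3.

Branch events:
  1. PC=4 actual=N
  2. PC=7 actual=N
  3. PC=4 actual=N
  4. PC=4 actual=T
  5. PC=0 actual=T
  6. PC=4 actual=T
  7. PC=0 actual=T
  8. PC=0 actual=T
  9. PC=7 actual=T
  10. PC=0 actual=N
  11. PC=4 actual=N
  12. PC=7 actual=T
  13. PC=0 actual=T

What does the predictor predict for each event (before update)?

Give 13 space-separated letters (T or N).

Answer: T T N N T N T T T T T T T

Derivation:
Ev 1: PC=4 idx=1 pred=T actual=N -> ctr[1]=2
Ev 2: PC=7 idx=1 pred=T actual=N -> ctr[1]=1
Ev 3: PC=4 idx=1 pred=N actual=N -> ctr[1]=0
Ev 4: PC=4 idx=1 pred=N actual=T -> ctr[1]=1
Ev 5: PC=0 idx=0 pred=T actual=T -> ctr[0]=3
Ev 6: PC=4 idx=1 pred=N actual=T -> ctr[1]=2
Ev 7: PC=0 idx=0 pred=T actual=T -> ctr[0]=3
Ev 8: PC=0 idx=0 pred=T actual=T -> ctr[0]=3
Ev 9: PC=7 idx=1 pred=T actual=T -> ctr[1]=3
Ev 10: PC=0 idx=0 pred=T actual=N -> ctr[0]=2
Ev 11: PC=4 idx=1 pred=T actual=N -> ctr[1]=2
Ev 12: PC=7 idx=1 pred=T actual=T -> ctr[1]=3
Ev 13: PC=0 idx=0 pred=T actual=T -> ctr[0]=3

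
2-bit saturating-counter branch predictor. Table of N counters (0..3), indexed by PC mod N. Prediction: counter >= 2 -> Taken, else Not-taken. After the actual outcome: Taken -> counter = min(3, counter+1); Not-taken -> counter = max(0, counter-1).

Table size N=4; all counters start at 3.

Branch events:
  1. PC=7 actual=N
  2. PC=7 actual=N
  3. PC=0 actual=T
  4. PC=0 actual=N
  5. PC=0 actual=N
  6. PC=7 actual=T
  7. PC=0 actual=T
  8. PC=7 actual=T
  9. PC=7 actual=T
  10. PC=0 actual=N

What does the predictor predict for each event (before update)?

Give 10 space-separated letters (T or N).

Ev 1: PC=7 idx=3 pred=T actual=N -> ctr[3]=2
Ev 2: PC=7 idx=3 pred=T actual=N -> ctr[3]=1
Ev 3: PC=0 idx=0 pred=T actual=T -> ctr[0]=3
Ev 4: PC=0 idx=0 pred=T actual=N -> ctr[0]=2
Ev 5: PC=0 idx=0 pred=T actual=N -> ctr[0]=1
Ev 6: PC=7 idx=3 pred=N actual=T -> ctr[3]=2
Ev 7: PC=0 idx=0 pred=N actual=T -> ctr[0]=2
Ev 8: PC=7 idx=3 pred=T actual=T -> ctr[3]=3
Ev 9: PC=7 idx=3 pred=T actual=T -> ctr[3]=3
Ev 10: PC=0 idx=0 pred=T actual=N -> ctr[0]=1

Answer: T T T T T N N T T T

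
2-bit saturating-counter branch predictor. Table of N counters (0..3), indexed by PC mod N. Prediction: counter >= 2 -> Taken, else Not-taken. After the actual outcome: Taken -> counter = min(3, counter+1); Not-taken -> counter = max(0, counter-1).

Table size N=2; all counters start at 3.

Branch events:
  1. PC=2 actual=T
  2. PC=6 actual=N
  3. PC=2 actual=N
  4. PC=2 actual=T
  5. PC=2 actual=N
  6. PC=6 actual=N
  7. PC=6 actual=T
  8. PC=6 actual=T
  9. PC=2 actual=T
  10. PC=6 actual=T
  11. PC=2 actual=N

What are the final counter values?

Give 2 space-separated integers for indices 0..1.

Ev 1: PC=2 idx=0 pred=T actual=T -> ctr[0]=3
Ev 2: PC=6 idx=0 pred=T actual=N -> ctr[0]=2
Ev 3: PC=2 idx=0 pred=T actual=N -> ctr[0]=1
Ev 4: PC=2 idx=0 pred=N actual=T -> ctr[0]=2
Ev 5: PC=2 idx=0 pred=T actual=N -> ctr[0]=1
Ev 6: PC=6 idx=0 pred=N actual=N -> ctr[0]=0
Ev 7: PC=6 idx=0 pred=N actual=T -> ctr[0]=1
Ev 8: PC=6 idx=0 pred=N actual=T -> ctr[0]=2
Ev 9: PC=2 idx=0 pred=T actual=T -> ctr[0]=3
Ev 10: PC=6 idx=0 pred=T actual=T -> ctr[0]=3
Ev 11: PC=2 idx=0 pred=T actual=N -> ctr[0]=2

Answer: 2 3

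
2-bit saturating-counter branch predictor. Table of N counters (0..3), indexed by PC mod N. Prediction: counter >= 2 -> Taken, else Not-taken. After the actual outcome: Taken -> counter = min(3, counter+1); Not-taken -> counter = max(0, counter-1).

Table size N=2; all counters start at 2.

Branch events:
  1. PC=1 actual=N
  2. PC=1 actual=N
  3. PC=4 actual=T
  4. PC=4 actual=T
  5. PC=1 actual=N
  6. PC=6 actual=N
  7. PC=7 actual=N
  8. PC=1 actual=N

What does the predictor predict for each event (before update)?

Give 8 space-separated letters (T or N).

Ev 1: PC=1 idx=1 pred=T actual=N -> ctr[1]=1
Ev 2: PC=1 idx=1 pred=N actual=N -> ctr[1]=0
Ev 3: PC=4 idx=0 pred=T actual=T -> ctr[0]=3
Ev 4: PC=4 idx=0 pred=T actual=T -> ctr[0]=3
Ev 5: PC=1 idx=1 pred=N actual=N -> ctr[1]=0
Ev 6: PC=6 idx=0 pred=T actual=N -> ctr[0]=2
Ev 7: PC=7 idx=1 pred=N actual=N -> ctr[1]=0
Ev 8: PC=1 idx=1 pred=N actual=N -> ctr[1]=0

Answer: T N T T N T N N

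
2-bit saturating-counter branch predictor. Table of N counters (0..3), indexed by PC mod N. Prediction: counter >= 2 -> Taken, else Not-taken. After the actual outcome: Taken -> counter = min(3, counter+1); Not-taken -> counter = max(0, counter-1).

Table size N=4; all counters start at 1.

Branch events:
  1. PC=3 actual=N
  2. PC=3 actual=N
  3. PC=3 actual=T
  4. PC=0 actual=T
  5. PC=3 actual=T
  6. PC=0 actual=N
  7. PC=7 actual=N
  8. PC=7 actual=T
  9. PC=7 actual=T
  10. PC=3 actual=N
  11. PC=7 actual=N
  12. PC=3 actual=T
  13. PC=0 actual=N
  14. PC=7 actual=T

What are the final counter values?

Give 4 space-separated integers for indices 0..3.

Answer: 0 1 1 3

Derivation:
Ev 1: PC=3 idx=3 pred=N actual=N -> ctr[3]=0
Ev 2: PC=3 idx=3 pred=N actual=N -> ctr[3]=0
Ev 3: PC=3 idx=3 pred=N actual=T -> ctr[3]=1
Ev 4: PC=0 idx=0 pred=N actual=T -> ctr[0]=2
Ev 5: PC=3 idx=3 pred=N actual=T -> ctr[3]=2
Ev 6: PC=0 idx=0 pred=T actual=N -> ctr[0]=1
Ev 7: PC=7 idx=3 pred=T actual=N -> ctr[3]=1
Ev 8: PC=7 idx=3 pred=N actual=T -> ctr[3]=2
Ev 9: PC=7 idx=3 pred=T actual=T -> ctr[3]=3
Ev 10: PC=3 idx=3 pred=T actual=N -> ctr[3]=2
Ev 11: PC=7 idx=3 pred=T actual=N -> ctr[3]=1
Ev 12: PC=3 idx=3 pred=N actual=T -> ctr[3]=2
Ev 13: PC=0 idx=0 pred=N actual=N -> ctr[0]=0
Ev 14: PC=7 idx=3 pred=T actual=T -> ctr[3]=3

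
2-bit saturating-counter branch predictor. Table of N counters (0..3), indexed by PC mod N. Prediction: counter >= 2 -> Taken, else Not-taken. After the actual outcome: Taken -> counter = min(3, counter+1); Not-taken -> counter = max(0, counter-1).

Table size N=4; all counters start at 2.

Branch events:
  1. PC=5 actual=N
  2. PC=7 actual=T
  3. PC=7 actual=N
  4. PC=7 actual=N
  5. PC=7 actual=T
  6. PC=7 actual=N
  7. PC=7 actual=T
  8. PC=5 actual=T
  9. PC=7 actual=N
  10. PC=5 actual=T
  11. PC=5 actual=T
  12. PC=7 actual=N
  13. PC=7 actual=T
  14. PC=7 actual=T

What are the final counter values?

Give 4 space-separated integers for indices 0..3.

Ev 1: PC=5 idx=1 pred=T actual=N -> ctr[1]=1
Ev 2: PC=7 idx=3 pred=T actual=T -> ctr[3]=3
Ev 3: PC=7 idx=3 pred=T actual=N -> ctr[3]=2
Ev 4: PC=7 idx=3 pred=T actual=N -> ctr[3]=1
Ev 5: PC=7 idx=3 pred=N actual=T -> ctr[3]=2
Ev 6: PC=7 idx=3 pred=T actual=N -> ctr[3]=1
Ev 7: PC=7 idx=3 pred=N actual=T -> ctr[3]=2
Ev 8: PC=5 idx=1 pred=N actual=T -> ctr[1]=2
Ev 9: PC=7 idx=3 pred=T actual=N -> ctr[3]=1
Ev 10: PC=5 idx=1 pred=T actual=T -> ctr[1]=3
Ev 11: PC=5 idx=1 pred=T actual=T -> ctr[1]=3
Ev 12: PC=7 idx=3 pred=N actual=N -> ctr[3]=0
Ev 13: PC=7 idx=3 pred=N actual=T -> ctr[3]=1
Ev 14: PC=7 idx=3 pred=N actual=T -> ctr[3]=2

Answer: 2 3 2 2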